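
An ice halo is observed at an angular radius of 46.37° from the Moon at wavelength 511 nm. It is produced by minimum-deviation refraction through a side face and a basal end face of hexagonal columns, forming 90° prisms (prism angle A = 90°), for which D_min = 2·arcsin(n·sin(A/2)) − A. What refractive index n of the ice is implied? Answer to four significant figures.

1.313

Rearranging: n = sin((D_min + A)/2) / sin(A/2).
(D_min + A)/2 = (46.37° + 90°)/2 = 68.185°.
n = sin 68.185° / sin 45° = 0.9284 / 0.7071 = 1.3129.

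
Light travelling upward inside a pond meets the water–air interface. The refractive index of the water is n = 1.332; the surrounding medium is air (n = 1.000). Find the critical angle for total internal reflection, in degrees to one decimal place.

48.7°

sin θ_c = n_air / n = 1.000 / 1.332 = 0.7508.
θ_c = arcsin(0.7508) = 48.66°.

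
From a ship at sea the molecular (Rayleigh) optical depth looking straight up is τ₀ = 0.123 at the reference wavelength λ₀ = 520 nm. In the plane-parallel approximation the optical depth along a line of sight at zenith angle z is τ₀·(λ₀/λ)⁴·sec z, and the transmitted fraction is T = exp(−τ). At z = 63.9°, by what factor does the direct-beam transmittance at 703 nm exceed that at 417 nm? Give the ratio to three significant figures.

Airmass: sec 63.9° = 2.2730.
τ(703 nm) = 0.123 × (520/703)⁴ × 2.2730 = 0.123 × 0.2994 × 2.2730 = 0.0837.
τ(417 nm) = 0.123 × (520/417)⁴ × 2.2730 = 0.123 × 2.4181 × 2.2730 = 0.6761.
T(703)/T(417) = exp(τ_B − τ_A) = exp(0.5924) = 1.8082.

1.81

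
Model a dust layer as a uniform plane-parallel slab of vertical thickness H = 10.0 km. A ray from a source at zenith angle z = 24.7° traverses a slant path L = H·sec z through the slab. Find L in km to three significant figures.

sec z = 1/cos 24.7° = 1.1007.
L = 10.0 × 1.1007 = 11.007 km.

11.0 km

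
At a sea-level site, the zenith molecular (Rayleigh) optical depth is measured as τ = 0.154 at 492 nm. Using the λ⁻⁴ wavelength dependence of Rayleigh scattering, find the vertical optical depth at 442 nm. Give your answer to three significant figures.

0.236

τ(442 nm) = τ(492 nm) × (492/442)⁴ = 0.154 × (1.1131)⁴ = 0.154 × 1.5352 = 0.2364.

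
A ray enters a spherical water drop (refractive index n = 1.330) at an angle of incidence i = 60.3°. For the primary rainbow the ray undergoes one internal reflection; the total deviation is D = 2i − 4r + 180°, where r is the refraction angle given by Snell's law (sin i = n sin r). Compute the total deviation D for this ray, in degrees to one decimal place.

137.5°

sin r = sin 60.3° / 1.330 = 0.8686/1.330 = 0.6531; r = 40.78°.
D = 2·60.3° − 4·40.78° + 180° = 120.60° − 163.10° + 180° = 137.50°.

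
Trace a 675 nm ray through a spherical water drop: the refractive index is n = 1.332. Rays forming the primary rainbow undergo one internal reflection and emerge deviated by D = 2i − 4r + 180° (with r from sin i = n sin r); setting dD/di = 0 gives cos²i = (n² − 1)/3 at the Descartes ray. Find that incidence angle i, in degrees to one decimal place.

cos²i = (1.332² − 1)/3 = (1.77422 − 1)/3 = 0.25807.
cos i = 0.50801, so i = 59.469°.

59.5°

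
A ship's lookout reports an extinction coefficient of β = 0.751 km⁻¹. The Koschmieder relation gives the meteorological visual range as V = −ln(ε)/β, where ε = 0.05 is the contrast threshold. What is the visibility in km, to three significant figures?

V = −ln(0.05) / 0.751 = 2.996 / 0.751 = 3.9890 km.

3.99 km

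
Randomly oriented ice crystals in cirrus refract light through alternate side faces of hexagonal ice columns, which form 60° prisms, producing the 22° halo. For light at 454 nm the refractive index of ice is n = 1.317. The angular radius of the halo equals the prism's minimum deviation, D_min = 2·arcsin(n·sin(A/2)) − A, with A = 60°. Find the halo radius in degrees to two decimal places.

n·sin(A/2) = 1.317 × sin 30° = 1.317 × 0.5000 = 0.6585.
D_min = 2·arcsin(0.6585) − 60° = 2 × 41.186° − 60° = 22.371°.

22.37°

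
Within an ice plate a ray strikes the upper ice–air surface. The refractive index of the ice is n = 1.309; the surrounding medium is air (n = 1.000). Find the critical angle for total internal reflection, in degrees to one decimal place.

49.8°

sin θ_c = n_air / n = 1.000 / 1.309 = 0.7639.
θ_c = arcsin(0.7639) = 49.81°.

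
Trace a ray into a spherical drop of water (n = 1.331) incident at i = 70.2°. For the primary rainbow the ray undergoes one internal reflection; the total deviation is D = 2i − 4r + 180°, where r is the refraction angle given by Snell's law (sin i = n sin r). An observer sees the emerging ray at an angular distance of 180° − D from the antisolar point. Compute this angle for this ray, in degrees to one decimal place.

sin r = sin 70.2° / 1.331 = 0.9409/1.331 = 0.7069; r = 44.98°.
D = 2·70.2° − 4·44.98° + 180° = 140.40° − 179.93° + 180° = 140.47°.
Angle from antisolar point = 180° − D = 39.53°.

39.5°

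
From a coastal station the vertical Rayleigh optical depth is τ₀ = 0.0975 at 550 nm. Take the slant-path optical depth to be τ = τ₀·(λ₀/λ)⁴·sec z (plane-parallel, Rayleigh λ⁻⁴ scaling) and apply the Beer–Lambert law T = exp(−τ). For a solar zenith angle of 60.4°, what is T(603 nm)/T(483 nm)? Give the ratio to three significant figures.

Airmass: sec 60.4° = 2.0245.
τ(603 nm) = 0.0975 × (550/603)⁴ × 2.0245 = 0.0975 × 0.6921 × 2.0245 = 0.1366.
τ(483 nm) = 0.0975 × (550/483)⁴ × 2.0245 = 0.0975 × 1.6814 × 2.0245 = 0.3319.
T(603)/T(483) = exp(τ_B − τ_A) = exp(0.1953) = 1.2156.

1.22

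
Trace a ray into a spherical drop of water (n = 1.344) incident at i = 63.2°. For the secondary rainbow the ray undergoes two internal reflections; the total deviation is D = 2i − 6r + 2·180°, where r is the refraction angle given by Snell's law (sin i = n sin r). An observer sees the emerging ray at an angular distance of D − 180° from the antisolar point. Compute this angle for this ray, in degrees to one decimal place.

56.7°

sin r = sin 63.2° / 1.344 = 0.8926/1.344 = 0.6641; r = 41.62°.
D = 2·63.2° − 6·41.62° + 2·180° = 126.40° − 249.69° + 360° = 236.71°.
Angle from antisolar point = D − 180° = 56.71°.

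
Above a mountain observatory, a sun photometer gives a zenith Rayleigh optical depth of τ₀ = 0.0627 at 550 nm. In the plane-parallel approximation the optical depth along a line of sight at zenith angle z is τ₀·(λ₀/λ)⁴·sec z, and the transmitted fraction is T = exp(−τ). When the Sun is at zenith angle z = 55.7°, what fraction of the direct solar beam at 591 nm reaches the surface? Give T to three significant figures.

sec 55.7° = 1.7745.
τ = 0.0627 × (550/591)⁴ × 1.7745 = 0.0627 × 0.7501 × 1.7745 = 0.0835.
T = exp(−0.0835) = 0.9199.

0.920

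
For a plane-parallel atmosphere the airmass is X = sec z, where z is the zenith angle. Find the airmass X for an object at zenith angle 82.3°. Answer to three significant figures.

X = sec z = 1/cos 82.3° = 1/0.1340 = 7.4635.

7.46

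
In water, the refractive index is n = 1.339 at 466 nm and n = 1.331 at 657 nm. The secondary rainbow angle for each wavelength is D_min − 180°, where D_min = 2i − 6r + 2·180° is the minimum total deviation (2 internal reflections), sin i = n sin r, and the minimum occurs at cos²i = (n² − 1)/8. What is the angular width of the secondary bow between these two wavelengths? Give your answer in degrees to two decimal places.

2.09°

At 466 nm (n = 1.339): cos²i = 0.09912 → i = 71.650°, r = 45.141°, D_min = 232.451°, rainbow angle = 52.451°.
At 657 nm (n = 1.331): cos²i = 0.09645 → i = 71.907°, r = 45.575°, D_min = 230.365°, rainbow angle = 50.365°.
Angular width = |52.451° − 50.365°| = 2.086°.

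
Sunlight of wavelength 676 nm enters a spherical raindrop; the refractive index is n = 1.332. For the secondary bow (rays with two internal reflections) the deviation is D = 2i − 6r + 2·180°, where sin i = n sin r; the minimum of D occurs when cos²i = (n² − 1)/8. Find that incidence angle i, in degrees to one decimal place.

71.9°

cos²i = (1.332² − 1)/8 = (1.77422 − 1)/8 = 0.09678.
cos i = 0.31109, so i = 71.875°.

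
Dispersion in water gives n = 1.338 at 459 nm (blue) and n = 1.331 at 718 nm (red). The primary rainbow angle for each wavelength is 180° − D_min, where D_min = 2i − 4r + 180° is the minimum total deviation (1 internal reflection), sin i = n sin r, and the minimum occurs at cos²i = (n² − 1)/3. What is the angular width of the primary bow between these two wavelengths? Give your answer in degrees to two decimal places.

At 459 nm (n = 1.338): cos²i = 0.26341 → i = 59.120°, r = 39.899°, D_min = 138.643°, rainbow angle = 41.357°.
At 718 nm (n = 1.331): cos²i = 0.25719 → i = 59.527°, r = 40.356°, D_min = 137.630°, rainbow angle = 42.370°.
Angular width = |41.357° − 42.370°| = 1.013°.

1.01°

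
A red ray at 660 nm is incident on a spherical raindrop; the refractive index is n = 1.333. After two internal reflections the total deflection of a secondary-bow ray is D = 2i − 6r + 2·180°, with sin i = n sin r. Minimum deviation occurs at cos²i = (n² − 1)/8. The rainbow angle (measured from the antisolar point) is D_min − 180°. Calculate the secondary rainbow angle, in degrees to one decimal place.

cos²i = (1.77689 − 1)/8 = 0.09711; i = arccos(0.31163) = 71.843°.
sin r = sin 71.843°/1.333 = 0.71283; r = 45.466°.
D_min = 2·71.843° − 6·45.466° + 360° = 230.891°.
Rainbow angle = D_min − 180° = 50.891°.

50.9°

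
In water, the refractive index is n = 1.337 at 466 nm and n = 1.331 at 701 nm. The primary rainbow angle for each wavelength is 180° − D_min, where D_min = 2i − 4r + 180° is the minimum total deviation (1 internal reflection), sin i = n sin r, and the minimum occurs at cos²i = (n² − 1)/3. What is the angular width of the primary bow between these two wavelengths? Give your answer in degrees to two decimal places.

0.87°

At 466 nm (n = 1.337): cos²i = 0.26252 → i = 59.178°, r = 39.964°, D_min = 138.500°, rainbow angle = 41.500°.
At 701 nm (n = 1.331): cos²i = 0.25719 → i = 59.527°, r = 40.356°, D_min = 137.630°, rainbow angle = 42.370°.
Angular width = |41.500° − 42.370°| = 0.870°.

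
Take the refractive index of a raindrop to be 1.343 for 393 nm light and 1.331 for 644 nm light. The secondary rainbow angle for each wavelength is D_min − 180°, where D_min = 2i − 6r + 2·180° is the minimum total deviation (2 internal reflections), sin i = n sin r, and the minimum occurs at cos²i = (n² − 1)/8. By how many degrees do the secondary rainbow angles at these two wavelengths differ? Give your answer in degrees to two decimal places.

At 393 nm (n = 1.343): cos²i = 0.10046 → i = 71.522°, r = 44.928°, D_min = 233.478°, rainbow angle = 53.478°.
At 644 nm (n = 1.331): cos²i = 0.09645 → i = 71.907°, r = 45.575°, D_min = 230.365°, rainbow angle = 50.365°.
Angular width = |53.478° − 50.365°| = 3.113°.

3.11°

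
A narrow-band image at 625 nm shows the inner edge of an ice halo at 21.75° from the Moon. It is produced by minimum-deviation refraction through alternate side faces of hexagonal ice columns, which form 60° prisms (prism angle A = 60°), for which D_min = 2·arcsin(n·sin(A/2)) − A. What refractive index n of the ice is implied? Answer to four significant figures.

Rearranging: n = sin((D_min + A)/2) / sin(A/2).
(D_min + A)/2 = (21.75° + 60°)/2 = 40.875°.
n = sin 40.875° / sin 30° = 0.6544 / 0.5000 = 1.3088.

1.309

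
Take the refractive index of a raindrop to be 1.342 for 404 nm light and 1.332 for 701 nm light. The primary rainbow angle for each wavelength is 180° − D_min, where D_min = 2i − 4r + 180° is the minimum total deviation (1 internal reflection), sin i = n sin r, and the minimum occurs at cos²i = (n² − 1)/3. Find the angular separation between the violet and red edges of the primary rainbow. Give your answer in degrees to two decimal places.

1.44°

At 404 nm (n = 1.342): cos²i = 0.26699 → i = 58.888°, r = 39.641°, D_min = 139.213°, rainbow angle = 40.787°.
At 701 nm (n = 1.332): cos²i = 0.25807 → i = 59.469°, r = 40.290°, D_min = 137.776°, rainbow angle = 42.224°.
Angular width = |40.787° − 42.224°| = 1.437°.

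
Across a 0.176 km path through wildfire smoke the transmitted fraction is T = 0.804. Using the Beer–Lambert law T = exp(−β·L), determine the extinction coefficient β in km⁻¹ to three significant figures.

1.24 km⁻¹

Beer–Lambert: T = exp(−βL) ⇒ β = −ln(T)/L = −ln(0.804)/0.176 = 0.2182/0.176 = 1.24 km⁻¹.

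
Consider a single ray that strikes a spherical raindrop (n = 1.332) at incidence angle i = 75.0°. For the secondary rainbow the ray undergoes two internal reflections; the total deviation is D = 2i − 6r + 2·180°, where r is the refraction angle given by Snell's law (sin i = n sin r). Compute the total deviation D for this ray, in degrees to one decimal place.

sin r = sin 75.0° / 1.332 = 0.9659/1.332 = 0.7252; r = 46.48°.
D = 2·75.0° − 6·46.48° + 2·180° = 150.00° − 278.90° + 360° = 231.10°.

231.1°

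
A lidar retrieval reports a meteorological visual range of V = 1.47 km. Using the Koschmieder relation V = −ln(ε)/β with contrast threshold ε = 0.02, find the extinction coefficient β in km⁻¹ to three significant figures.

2.66 km⁻¹

β = −ln(0.02) / V = 3.912 / 1.47 = 2.6612 km⁻¹.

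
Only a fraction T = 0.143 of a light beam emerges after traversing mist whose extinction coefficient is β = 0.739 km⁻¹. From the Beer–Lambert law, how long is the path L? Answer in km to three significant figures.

2.63 km

Beer–Lambert: T = exp(−βL) ⇒ L = −ln(T)/β = −ln(0.143)/0.739 = 1.9449/0.739 = 2.632 km.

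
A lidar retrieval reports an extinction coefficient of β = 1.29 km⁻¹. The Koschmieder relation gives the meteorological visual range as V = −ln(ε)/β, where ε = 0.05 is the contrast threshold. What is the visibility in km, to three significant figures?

2.32 km

V = −ln(0.05) / 1.29 = 2.996 / 1.29 = 2.3223 km.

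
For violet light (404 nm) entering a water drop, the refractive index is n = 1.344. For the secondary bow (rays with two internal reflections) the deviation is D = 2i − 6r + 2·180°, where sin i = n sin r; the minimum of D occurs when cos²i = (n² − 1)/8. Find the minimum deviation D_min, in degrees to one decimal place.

233.7°

cos²i = (1.80634 − 1)/8 = 0.10079; i = arccos(0.31748) = 71.490°.
sin r = sin 71.490°/1.344 = 0.70555; r = 44.874°.
D_min = 2·71.490° − 6·44.874° + 360° = 233.733°.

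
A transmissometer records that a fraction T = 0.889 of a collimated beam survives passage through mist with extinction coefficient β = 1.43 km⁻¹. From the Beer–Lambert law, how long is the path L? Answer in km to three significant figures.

Beer–Lambert: T = exp(−βL) ⇒ L = −ln(T)/β = −ln(0.889)/1.43 = 0.1177/1.43 = 0.08228 km.

0.0823 km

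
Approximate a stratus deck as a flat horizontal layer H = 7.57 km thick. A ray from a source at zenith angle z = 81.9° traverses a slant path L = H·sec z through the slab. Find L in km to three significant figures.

sec z = 1/cos 81.9° = 7.0972.
L = 7.57 × 7.0972 = 53.726 km.

53.7 km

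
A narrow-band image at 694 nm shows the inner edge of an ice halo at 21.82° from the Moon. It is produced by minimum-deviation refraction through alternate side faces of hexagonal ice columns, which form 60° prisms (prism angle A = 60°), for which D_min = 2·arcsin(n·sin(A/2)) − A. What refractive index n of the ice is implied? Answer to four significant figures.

Rearranging: n = sin((D_min + A)/2) / sin(A/2).
(D_min + A)/2 = (21.82° + 60°)/2 = 40.910°.
n = sin 40.910° / sin 30° = 0.6549 / 0.5000 = 1.3097.

1.310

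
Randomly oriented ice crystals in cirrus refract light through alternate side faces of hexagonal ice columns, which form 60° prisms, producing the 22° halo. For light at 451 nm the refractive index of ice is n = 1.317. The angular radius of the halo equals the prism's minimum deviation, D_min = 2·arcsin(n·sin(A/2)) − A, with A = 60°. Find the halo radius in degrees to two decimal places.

22.37°

n·sin(A/2) = 1.317 × sin 30° = 1.317 × 0.5000 = 0.6585.
D_min = 2·arcsin(0.6585) − 60° = 2 × 41.186° − 60° = 22.371°.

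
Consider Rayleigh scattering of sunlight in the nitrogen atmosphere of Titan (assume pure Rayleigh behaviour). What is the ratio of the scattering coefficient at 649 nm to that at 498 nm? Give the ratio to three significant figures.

0.347

Rayleigh scattering ∝ λ⁻⁴, so the ratio of coefficients is the inverse fourth power of the wavelength ratio.
σ(649)/σ(498) = (498/649)⁴ = (0.7673)⁴ = 0.3467.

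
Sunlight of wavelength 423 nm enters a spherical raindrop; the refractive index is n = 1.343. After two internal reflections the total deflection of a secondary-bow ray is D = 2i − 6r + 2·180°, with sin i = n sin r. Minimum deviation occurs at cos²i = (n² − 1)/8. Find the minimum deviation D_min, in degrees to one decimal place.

233.5°

cos²i = (1.80365 − 1)/8 = 0.10046; i = arccos(0.31695) = 71.522°.
sin r = sin 71.522°/1.343 = 0.70621; r = 44.928°.
D_min = 2·71.522° − 6·44.928° + 360° = 233.478°.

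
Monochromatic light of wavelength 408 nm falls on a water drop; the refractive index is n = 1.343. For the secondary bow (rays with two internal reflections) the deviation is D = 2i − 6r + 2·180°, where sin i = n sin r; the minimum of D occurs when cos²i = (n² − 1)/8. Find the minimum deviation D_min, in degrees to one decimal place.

cos²i = (1.80365 − 1)/8 = 0.10046; i = arccos(0.31695) = 71.522°.
sin r = sin 71.522°/1.343 = 0.70621; r = 44.928°.
D_min = 2·71.522° − 6·44.928° + 360° = 233.478°.

233.5°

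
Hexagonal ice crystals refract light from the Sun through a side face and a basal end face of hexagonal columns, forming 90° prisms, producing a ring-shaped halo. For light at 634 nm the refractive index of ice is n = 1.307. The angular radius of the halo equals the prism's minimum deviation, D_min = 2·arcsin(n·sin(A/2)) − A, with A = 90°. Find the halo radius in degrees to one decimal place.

n·sin(A/2) = 1.307 × sin 45° = 1.307 × 0.7071 = 0.9242.
D_min = 2·arcsin(0.9242) − 90° = 2 × 67.546° − 90° = 45.093°.

45.1°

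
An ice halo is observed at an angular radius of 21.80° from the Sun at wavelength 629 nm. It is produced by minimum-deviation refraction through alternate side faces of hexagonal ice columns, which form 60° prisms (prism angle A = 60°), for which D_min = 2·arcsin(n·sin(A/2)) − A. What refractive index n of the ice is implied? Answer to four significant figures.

Rearranging: n = sin((D_min + A)/2) / sin(A/2).
(D_min + A)/2 = (21.80° + 60°)/2 = 40.900°.
n = sin 40.900° / sin 30° = 0.6547 / 0.5000 = 1.3095.

1.309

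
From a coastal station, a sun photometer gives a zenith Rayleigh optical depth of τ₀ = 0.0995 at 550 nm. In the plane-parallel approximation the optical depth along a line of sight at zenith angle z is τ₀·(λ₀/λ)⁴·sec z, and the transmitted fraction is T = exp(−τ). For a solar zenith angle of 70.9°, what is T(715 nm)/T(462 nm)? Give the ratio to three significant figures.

Airmass: sec 70.9° = 3.0561.
τ(715 nm) = 0.0995 × (550/715)⁴ × 3.0561 = 0.0995 × 0.3501 × 3.0561 = 0.1065.
τ(462 nm) = 0.0995 × (550/462)⁴ × 3.0561 = 0.0995 × 2.0086 × 3.0561 = 0.6108.
T(715)/T(462) = exp(τ_B − τ_A) = exp(0.5043) = 1.6558.

1.66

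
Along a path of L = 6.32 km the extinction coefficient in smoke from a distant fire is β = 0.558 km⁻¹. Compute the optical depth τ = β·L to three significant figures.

τ = β·L = 0.558 × 6.32 = 3.5266.

3.53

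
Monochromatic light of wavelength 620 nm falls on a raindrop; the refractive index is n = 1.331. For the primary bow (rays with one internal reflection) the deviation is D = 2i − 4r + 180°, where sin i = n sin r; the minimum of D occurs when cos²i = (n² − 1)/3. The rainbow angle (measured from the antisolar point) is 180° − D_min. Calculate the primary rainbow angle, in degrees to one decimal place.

42.4°

cos²i = (1.77156 − 1)/3 = 0.25719; i = arccos(0.50714) = 59.527°.
sin r = sin 59.527°/1.331 = 0.64753; r = 40.356°.
D_min = 2·59.527° − 4·40.356° + 180° = 137.630°.
Rainbow angle = 180° − D_min = 42.370°.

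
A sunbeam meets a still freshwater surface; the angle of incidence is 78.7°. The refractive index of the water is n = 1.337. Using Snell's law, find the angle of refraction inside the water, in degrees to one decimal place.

47.2°

Snell: sin θ_r = sin θ_i / n = sin 78.7° / 1.337 = 0.9806 / 1.337 = 0.7334.
θ_r = arcsin(0.7334) = 47.18°.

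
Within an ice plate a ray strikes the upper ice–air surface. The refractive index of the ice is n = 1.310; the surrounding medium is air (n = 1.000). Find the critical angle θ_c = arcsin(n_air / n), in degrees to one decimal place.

49.8°

sin θ_c = n_air / n = 1.000 / 1.310 = 0.7634.
θ_c = arcsin(0.7634) = 49.76°.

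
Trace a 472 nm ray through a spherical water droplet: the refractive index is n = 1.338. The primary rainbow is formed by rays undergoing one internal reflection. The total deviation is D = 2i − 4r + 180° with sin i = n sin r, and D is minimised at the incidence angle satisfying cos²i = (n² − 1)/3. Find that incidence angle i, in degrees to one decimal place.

59.1°

cos²i = (1.338² − 1)/3 = (1.79024 − 1)/3 = 0.26341.
cos i = 0.51324, so i = 59.120°.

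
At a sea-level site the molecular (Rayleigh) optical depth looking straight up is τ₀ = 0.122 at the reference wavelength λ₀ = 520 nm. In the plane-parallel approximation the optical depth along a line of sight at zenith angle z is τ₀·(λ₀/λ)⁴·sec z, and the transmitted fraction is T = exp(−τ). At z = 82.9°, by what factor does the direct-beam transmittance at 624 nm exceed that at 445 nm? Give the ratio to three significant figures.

3.91

Airmass: sec 82.9° = 8.0905.
τ(624 nm) = 0.122 × (520/624)⁴ × 8.0905 = 0.122 × 0.4823 × 8.0905 = 0.4760.
τ(445 nm) = 0.122 × (520/445)⁴ × 8.0905 = 0.122 × 1.8645 × 8.0905 = 1.8404.
T(624)/T(445) = exp(τ_B − τ_A) = exp(1.3644) = 3.9133.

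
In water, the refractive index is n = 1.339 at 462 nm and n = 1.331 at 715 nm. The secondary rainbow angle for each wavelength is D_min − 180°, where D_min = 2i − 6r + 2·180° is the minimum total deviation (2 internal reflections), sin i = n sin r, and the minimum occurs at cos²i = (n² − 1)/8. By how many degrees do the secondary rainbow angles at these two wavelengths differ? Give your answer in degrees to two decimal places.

2.09°

At 462 nm (n = 1.339): cos²i = 0.09912 → i = 71.650°, r = 45.141°, D_min = 232.451°, rainbow angle = 52.451°.
At 715 nm (n = 1.331): cos²i = 0.09645 → i = 71.907°, r = 45.575°, D_min = 230.365°, rainbow angle = 50.365°.
Angular width = |52.451° − 50.365°| = 2.086°.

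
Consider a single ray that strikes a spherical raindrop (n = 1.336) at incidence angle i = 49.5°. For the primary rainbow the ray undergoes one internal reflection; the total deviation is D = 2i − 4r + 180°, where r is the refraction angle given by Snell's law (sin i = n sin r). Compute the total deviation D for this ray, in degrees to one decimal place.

sin r = sin 49.5° / 1.336 = 0.7604/1.336 = 0.5692; r = 34.69°.
D = 2·49.5° − 4·34.69° + 180° = 99.00° − 138.77° + 180° = 140.23°.

140.2°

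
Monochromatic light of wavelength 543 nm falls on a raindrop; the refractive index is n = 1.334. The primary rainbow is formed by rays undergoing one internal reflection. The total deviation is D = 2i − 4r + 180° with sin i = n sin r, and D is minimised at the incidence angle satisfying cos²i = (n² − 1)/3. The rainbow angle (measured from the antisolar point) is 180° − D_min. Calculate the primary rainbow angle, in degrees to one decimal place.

41.9°

cos²i = (1.77956 − 1)/3 = 0.25985; i = arccos(0.50976) = 59.352°.
sin r = sin 59.352°/1.334 = 0.64492; r = 40.159°.
D_min = 2·59.352° − 4·40.159° + 180° = 138.067°.
Rainbow angle = 180° − D_min = 41.933°.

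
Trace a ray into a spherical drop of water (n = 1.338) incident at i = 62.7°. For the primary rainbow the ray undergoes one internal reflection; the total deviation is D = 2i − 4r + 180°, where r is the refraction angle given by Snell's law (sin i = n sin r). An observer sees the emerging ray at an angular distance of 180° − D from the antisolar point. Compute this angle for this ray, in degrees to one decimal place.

41.1°

sin r = sin 62.7° / 1.338 = 0.8886/1.338 = 0.6641; r = 41.62°.
D = 2·62.7° − 4·41.62° + 180° = 125.40° − 166.47° + 180° = 138.93°.
Angle from antisolar point = 180° − D = 41.07°.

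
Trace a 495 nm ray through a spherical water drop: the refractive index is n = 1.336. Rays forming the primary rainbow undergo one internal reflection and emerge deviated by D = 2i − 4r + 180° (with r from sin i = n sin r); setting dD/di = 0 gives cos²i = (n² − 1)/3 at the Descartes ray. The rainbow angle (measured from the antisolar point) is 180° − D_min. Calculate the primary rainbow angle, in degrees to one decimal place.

41.6°

cos²i = (1.78490 − 1)/3 = 0.26163; i = arccos(0.51150) = 59.236°.
sin r = sin 59.236°/1.336 = 0.64318; r = 40.029°.
D_min = 2·59.236° − 4·40.029° + 180° = 138.356°.
Rainbow angle = 180° − D_min = 41.644°.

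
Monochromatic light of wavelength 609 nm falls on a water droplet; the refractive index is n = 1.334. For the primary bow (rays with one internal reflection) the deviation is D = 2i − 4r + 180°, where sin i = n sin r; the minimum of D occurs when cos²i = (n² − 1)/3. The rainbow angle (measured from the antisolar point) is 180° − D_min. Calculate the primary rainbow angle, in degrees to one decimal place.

41.9°

cos²i = (1.77956 − 1)/3 = 0.25985; i = arccos(0.50976) = 59.352°.
sin r = sin 59.352°/1.334 = 0.64492; r = 40.159°.
D_min = 2·59.352° − 4·40.159° + 180° = 138.067°.
Rainbow angle = 180° − D_min = 41.933°.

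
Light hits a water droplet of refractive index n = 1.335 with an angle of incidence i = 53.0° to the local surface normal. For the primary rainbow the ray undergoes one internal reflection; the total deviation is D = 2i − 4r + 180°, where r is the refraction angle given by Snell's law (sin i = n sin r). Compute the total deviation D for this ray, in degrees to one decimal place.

sin r = sin 53.0° / 1.335 = 0.7986/1.335 = 0.5982; r = 36.74°.
D = 2·53.0° − 4·36.74° + 180° = 106.00° − 146.97° + 180° = 139.03°.

139.0°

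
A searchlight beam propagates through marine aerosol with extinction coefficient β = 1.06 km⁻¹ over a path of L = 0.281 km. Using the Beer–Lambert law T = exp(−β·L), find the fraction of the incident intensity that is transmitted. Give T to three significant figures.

τ = β·L = 1.06 × 0.281 = 0.2979.
T = exp(−0.2979) = 0.7424.

0.742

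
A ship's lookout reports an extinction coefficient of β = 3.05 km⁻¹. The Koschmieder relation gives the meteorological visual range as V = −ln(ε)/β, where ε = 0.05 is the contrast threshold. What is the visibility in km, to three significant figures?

0.982 km

V = −ln(0.05) / 3.05 = 2.996 / 3.05 = 0.9822 km.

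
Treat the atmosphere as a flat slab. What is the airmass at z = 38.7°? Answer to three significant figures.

1.28

X = sec z = 1/cos 38.7° = 1/0.7804 = 1.2813.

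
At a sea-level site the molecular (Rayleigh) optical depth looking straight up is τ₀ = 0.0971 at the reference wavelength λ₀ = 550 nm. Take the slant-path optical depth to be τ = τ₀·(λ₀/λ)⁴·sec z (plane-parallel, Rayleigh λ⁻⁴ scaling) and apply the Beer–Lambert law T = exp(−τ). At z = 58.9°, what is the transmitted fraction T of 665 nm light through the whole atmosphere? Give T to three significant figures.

sec 58.9° = 1.9360.
τ = 0.0971 × (550/665)⁴ × 1.9360 = 0.0971 × 0.4679 × 1.9360 = 0.0880.
T = exp(−0.0880) = 0.9158.

0.916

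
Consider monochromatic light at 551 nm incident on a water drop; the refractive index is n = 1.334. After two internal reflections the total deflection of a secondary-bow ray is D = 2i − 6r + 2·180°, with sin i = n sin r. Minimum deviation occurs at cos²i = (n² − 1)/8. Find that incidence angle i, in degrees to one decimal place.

71.8°

cos²i = (1.334² − 1)/8 = (1.77956 − 1)/8 = 0.09744.
cos i = 0.31216, so i = 71.810°.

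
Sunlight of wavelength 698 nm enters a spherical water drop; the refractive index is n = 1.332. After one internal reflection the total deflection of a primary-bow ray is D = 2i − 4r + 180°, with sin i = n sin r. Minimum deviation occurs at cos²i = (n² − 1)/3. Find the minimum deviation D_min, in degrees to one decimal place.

cos²i = (1.77422 − 1)/3 = 0.25807; i = arccos(0.50801) = 59.469°.
sin r = sin 59.469°/1.332 = 0.64666; r = 40.290°.
D_min = 2·59.469° − 4·40.290° + 180° = 137.776°.

137.8°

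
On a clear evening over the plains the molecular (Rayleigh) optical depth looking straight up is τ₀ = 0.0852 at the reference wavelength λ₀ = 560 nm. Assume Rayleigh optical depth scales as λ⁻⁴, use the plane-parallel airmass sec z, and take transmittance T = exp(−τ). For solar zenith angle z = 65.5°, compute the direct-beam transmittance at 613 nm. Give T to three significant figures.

0.867

sec 65.5° = 2.4114.
τ = 0.0852 × (560/613)⁴ × 2.4114 = 0.0852 × 0.6965 × 2.4114 = 0.1431.
T = exp(−0.1431) = 0.8667.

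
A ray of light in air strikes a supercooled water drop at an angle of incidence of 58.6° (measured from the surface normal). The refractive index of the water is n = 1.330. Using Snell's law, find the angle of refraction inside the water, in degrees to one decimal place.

Snell: sin θ_r = sin θ_i / n = sin 58.6° / 1.330 = 0.8536 / 1.330 = 0.6418.
θ_r = arcsin(0.6418) = 39.92°.

39.9°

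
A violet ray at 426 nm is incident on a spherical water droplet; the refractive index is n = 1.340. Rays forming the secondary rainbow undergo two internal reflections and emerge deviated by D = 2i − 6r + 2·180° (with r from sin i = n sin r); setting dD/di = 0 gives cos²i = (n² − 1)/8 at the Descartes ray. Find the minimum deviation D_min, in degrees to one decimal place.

232.7°

cos²i = (1.79560 − 1)/8 = 0.09945; i = arccos(0.31536) = 71.618°.
sin r = sin 71.618°/1.340 = 0.70819; r = 45.088°.
D_min = 2·71.618° − 6·45.088° + 360° = 232.709°.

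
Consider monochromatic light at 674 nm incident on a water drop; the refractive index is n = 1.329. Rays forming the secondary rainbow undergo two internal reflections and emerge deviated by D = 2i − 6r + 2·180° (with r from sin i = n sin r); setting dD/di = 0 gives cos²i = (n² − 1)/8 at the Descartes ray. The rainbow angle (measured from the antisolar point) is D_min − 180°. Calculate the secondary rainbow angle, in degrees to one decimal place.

49.8°

cos²i = (1.76624 − 1)/8 = 0.09578; i = arccos(0.30948) = 71.972°.
sin r = sin 71.972°/1.329 = 0.71550; r = 45.685°.
D_min = 2·71.972° − 6·45.685° + 360° = 229.837°.
Rainbow angle = D_min − 180° = 49.837°.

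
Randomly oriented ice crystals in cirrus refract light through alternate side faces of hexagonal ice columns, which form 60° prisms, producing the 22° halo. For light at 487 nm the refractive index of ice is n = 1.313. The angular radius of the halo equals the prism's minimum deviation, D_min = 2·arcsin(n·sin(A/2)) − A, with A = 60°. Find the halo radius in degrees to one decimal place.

22.1°

n·sin(A/2) = 1.313 × sin 30° = 1.313 × 0.5000 = 0.6565.
D_min = 2·arcsin(0.6565) − 60° = 2 × 41.033° − 60° = 22.067°.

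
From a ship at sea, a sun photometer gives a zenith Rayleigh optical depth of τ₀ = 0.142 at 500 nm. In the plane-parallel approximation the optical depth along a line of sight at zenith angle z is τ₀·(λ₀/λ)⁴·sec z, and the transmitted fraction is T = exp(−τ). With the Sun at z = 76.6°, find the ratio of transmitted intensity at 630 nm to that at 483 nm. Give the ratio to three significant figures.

1.58

Airmass: sec 76.6° = 4.3150.
τ(630 nm) = 0.142 × (500/630)⁴ × 4.3150 = 0.142 × 0.3968 × 4.3150 = 0.2431.
τ(483 nm) = 0.142 × (500/483)⁴ × 4.3150 = 0.142 × 1.1484 × 4.3150 = 0.7037.
T(630)/T(483) = exp(τ_B − τ_A) = exp(0.4606) = 1.5850.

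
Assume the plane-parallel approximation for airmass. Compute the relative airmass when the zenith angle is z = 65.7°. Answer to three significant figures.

X = sec z = 1/cos 65.7° = 1/0.4115 = 2.4300.

2.43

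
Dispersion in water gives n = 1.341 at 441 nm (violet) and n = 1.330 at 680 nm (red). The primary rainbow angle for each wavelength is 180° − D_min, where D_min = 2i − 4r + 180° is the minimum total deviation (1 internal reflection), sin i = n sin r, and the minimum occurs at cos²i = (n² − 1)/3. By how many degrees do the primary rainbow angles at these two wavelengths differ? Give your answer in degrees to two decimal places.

1.59°

At 441 nm (n = 1.341): cos²i = 0.26609 → i = 58.946°, r = 39.705°, D_min = 139.071°, rainbow angle = 40.929°.
At 680 nm (n = 1.330): cos²i = 0.25630 → i = 59.585°, r = 40.422°, D_min = 137.484°, rainbow angle = 42.516°.
Angular width = |40.929° − 42.516°| = 1.588°.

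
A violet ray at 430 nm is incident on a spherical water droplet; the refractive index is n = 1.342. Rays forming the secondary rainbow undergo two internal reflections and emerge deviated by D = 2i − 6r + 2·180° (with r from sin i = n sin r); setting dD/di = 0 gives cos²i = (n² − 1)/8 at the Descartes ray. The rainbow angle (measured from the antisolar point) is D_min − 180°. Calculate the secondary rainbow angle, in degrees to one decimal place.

cos²i = (1.80096 − 1)/8 = 0.10012; i = arccos(0.31642) = 71.554°.
sin r = sin 71.554°/1.342 = 0.70687; r = 44.981°.
D_min = 2·71.554° − 6·44.981° + 360° = 233.222°.
Rainbow angle = D_min − 180° = 53.222°.

53.2°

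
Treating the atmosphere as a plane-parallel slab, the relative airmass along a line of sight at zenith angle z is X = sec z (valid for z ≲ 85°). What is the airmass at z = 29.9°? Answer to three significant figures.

X = sec z = 1/cos 29.9° = 1/0.8669 = 1.1535.

1.15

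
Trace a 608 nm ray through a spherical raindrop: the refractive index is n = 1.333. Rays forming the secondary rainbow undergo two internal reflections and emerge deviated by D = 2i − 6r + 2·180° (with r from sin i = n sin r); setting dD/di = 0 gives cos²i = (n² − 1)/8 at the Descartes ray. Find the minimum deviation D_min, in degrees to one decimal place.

cos²i = (1.77689 − 1)/8 = 0.09711; i = arccos(0.31163) = 71.843°.
sin r = sin 71.843°/1.333 = 0.71283; r = 45.466°.
D_min = 2·71.843° − 6·45.466° + 360° = 230.891°.

230.9°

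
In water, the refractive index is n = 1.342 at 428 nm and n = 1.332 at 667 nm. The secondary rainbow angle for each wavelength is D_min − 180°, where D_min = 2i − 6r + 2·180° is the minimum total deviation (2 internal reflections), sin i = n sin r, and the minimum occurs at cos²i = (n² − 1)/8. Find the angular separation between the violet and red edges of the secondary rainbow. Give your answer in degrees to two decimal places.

2.59°

At 428 nm (n = 1.342): cos²i = 0.10012 → i = 71.554°, r = 44.981°, D_min = 233.222°, rainbow angle = 53.222°.
At 667 nm (n = 1.332): cos²i = 0.09678 → i = 71.875°, r = 45.520°, D_min = 230.628°, rainbow angle = 50.628°.
Angular width = |53.222° − 50.628°| = 2.594°.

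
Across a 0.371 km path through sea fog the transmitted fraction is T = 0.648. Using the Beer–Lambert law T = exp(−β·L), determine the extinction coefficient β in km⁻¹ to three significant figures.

1.17 km⁻¹

Beer–Lambert: T = exp(−βL) ⇒ β = −ln(T)/L = −ln(0.648)/0.371 = 0.4339/0.371 = 1.169 km⁻¹.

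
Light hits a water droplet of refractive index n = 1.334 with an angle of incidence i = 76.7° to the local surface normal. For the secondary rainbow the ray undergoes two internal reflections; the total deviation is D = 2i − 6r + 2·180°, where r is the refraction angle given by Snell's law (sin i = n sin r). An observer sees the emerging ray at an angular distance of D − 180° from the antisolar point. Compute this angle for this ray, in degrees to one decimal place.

52.3°

sin r = sin 76.7° / 1.334 = 0.9732/1.334 = 0.7295; r = 46.85°.
D = 2·76.7° − 6·46.85° + 2·180° = 153.40° − 281.08° + 360° = 232.32°.
Angle from antisolar point = D − 180° = 52.32°.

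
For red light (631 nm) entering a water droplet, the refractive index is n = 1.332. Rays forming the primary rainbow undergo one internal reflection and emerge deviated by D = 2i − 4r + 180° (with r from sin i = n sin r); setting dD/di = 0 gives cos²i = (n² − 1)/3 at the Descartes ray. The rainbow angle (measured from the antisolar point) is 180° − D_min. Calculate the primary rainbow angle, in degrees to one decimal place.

cos²i = (1.77422 − 1)/3 = 0.25807; i = arccos(0.50801) = 59.469°.
sin r = sin 59.469°/1.332 = 0.64666; r = 40.290°.
D_min = 2·59.469° − 4·40.290° + 180° = 137.776°.
Rainbow angle = 180° − D_min = 42.224°.

42.2°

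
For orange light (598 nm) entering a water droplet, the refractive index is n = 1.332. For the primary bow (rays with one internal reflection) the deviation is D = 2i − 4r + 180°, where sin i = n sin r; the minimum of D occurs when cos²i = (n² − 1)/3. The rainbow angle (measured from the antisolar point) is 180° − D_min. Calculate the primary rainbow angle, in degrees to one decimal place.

cos²i = (1.77422 − 1)/3 = 0.25807; i = arccos(0.50801) = 59.469°.
sin r = sin 59.469°/1.332 = 0.64666; r = 40.290°.
D_min = 2·59.469° − 4·40.290° + 180° = 137.776°.
Rainbow angle = 180° − D_min = 42.224°.

42.2°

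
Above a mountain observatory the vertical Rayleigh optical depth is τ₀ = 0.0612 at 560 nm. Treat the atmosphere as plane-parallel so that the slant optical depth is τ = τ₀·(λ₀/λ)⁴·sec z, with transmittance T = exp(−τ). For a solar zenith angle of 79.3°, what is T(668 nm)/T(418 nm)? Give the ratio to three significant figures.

Airmass: sec 79.3° = 5.3860.
τ(668 nm) = 0.0612 × (560/668)⁴ × 5.3860 = 0.0612 × 0.4939 × 5.3860 = 0.1628.
τ(418 nm) = 0.0612 × (560/418)⁴ × 5.3860 = 0.0612 × 3.2214 × 5.3860 = 1.0619.
T(668)/T(418) = exp(τ_B − τ_A) = exp(0.8990) = 2.4573.

2.46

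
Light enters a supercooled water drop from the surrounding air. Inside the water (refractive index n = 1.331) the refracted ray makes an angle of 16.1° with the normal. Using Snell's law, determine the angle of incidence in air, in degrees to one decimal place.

Snell: sin θ_i = n · sin θ_r = 1.331 × sin 16.1° = 1.331 × 0.2773 = 0.3691.
θ_i = arcsin(0.3691) = 21.66°.

21.7°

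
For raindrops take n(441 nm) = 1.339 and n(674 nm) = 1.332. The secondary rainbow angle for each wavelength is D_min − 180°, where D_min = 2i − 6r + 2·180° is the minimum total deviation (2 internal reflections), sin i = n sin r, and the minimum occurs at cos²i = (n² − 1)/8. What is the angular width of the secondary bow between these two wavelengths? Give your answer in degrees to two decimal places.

1.82°

At 441 nm (n = 1.339): cos²i = 0.09912 → i = 71.650°, r = 45.141°, D_min = 232.451°, rainbow angle = 52.451°.
At 674 nm (n = 1.332): cos²i = 0.09678 → i = 71.875°, r = 45.520°, D_min = 230.628°, rainbow angle = 50.628°.
Angular width = |52.451° − 50.628°| = 1.823°.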